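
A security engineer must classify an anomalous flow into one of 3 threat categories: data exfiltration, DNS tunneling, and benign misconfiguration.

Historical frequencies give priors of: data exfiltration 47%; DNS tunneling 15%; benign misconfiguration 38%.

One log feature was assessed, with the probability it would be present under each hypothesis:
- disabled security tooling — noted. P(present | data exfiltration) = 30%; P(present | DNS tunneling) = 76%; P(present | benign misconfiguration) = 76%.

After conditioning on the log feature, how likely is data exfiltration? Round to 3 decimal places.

0.259

By Bayes' rule, the unnormalized weight for each hypothesis is prior × likelihood:
  data exfiltration: 0.47 × 0.30 = 0.141
  DNS tunneling: 0.15 × 0.76 = 0.114
  benign misconfiguration: 0.38 × 0.76 = 0.2888
Normalizing constant Z = 0.141 + 0.114 + 0.2888 = 0.5438.
P(data exfiltration | evidence) = 0.141 / 0.5438 ≈ 0.259.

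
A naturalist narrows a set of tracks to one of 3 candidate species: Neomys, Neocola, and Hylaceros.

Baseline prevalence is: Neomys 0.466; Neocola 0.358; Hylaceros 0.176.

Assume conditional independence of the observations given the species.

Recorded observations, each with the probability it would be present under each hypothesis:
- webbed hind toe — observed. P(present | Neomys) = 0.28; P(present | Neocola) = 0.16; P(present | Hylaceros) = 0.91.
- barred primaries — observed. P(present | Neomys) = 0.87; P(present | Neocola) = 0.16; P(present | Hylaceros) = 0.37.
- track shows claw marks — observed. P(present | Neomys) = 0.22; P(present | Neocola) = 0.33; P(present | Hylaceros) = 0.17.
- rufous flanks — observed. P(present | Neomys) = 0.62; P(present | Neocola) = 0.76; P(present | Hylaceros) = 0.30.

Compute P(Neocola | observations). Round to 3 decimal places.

By Bayes' rule with conditional independence, the unnormalized weight for each hypothesis is prior × ∏ likelihoods:
  Neomys: 0.466 × 0.28 × 0.87 × 0.22 × 0.62 = 0.015484
  Neocola: 0.358 × 0.16 × 0.16 × 0.33 × 0.76 = 0.0022985
  Hylaceros: 0.176 × 0.91 × 0.37 × 0.17 × 0.30 = 0.0030222
The unnormalized weights sum to 0.020805.
P(Neocola | evidence) = 0.0022985 / 0.020805 ≈ 0.110.

0.110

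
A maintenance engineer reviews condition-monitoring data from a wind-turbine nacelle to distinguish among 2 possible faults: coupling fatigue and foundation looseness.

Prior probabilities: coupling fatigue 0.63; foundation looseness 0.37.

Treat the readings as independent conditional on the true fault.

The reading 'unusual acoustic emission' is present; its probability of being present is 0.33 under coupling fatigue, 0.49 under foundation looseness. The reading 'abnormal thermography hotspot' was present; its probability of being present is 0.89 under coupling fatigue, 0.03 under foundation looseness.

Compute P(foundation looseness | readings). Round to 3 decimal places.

By Bayes' rule with conditional independence, the unnormalized weight for each hypothesis is prior × ∏ likelihoods:
  coupling fatigue: 0.63 × 0.33 × 0.89 = 0.18503
  foundation looseness: 0.37 × 0.49 × 0.03 = 0.005439
Normalizing constant Z = 0.18503 + 0.005439 = 0.19047.
P(foundation looseness | evidence) = 0.005439 / 0.19047 ≈ 0.029.

0.029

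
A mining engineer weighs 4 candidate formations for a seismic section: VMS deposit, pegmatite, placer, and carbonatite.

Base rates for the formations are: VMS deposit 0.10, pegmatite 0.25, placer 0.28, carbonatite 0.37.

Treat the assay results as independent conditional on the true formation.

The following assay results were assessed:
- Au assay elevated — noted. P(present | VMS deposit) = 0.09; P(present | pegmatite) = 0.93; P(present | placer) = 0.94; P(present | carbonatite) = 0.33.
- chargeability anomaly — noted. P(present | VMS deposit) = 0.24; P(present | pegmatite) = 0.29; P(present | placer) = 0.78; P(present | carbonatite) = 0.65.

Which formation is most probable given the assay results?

placer

Multiply each prior by the joint likelihood of the assay result pattern:
  VMS deposit: 0.10 × 0.09 × 0.24 = 0.00216
  pegmatite: 0.25 × 0.93 × 0.29 = 0.067425
  placer: 0.28 × 0.94 × 0.78 = 0.2053
  carbonatite: 0.37 × 0.33 × 0.65 = 0.079365
Marginal likelihood of the evidence = 0.35425.
P(VMS deposit | evidence) ≈ 0.00216 / 0.35425 ≈ 0.006
P(pegmatite | evidence) ≈ 0.067425 / 0.35425 ≈ 0.190
P(placer | evidence) ≈ 0.2053 / 0.35425 ≈ 0.580
P(carbonatite | evidence) ≈ 0.079365 / 0.35425 ≈ 0.224
The largest is 0.580, so placer is most probable.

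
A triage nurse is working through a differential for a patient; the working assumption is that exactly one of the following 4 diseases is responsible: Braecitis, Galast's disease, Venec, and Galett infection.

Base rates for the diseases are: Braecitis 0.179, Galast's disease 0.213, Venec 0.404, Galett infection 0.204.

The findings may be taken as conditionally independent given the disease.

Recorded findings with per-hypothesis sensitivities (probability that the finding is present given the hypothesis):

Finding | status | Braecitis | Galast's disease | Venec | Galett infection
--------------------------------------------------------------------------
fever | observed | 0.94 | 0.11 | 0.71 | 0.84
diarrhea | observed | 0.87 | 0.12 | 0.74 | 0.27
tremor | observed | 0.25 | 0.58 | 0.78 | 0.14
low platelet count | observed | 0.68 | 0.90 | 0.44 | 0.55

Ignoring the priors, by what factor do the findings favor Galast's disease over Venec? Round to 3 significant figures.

Joint likelihood of the evidence pattern under each hypothesis:
  Galast's disease: 0.11 × 0.12 × 0.58 × 0.90 = 0.0068904
  Venec: 0.71 × 0.74 × 0.78 × 0.44 = 0.18032
Bayes factor = 0.0068904 / 0.18032 ≈ 0.0382

0.0382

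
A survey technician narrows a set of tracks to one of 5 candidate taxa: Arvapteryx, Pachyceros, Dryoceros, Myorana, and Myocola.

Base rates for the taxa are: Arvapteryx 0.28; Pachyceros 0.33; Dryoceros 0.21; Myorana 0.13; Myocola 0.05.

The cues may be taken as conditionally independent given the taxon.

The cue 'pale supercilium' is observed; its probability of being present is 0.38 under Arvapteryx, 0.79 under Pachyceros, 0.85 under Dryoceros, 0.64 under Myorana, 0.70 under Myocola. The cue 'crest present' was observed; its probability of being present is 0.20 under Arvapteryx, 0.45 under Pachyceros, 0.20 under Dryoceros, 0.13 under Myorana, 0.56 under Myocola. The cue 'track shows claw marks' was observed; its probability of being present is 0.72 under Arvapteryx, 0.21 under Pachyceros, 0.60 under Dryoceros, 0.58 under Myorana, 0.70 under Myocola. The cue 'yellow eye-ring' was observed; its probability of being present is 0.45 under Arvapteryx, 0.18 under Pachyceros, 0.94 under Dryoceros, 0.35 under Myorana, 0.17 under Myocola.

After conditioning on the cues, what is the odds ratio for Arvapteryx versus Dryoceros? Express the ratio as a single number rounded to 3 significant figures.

0.342

The normalizing constant cancels in an odds ratio, so compute prior × likelihood for the two hypotheses only:
  Arvapteryx: 0.28 × 0.38 × 0.20 × 0.72 × 0.45 = 0.0068947
  Dryoceros: 0.21 × 0.85 × 0.20 × 0.60 × 0.94 = 0.020135
Posterior odds = 0.0068947 / 0.020135 ≈ 0.342.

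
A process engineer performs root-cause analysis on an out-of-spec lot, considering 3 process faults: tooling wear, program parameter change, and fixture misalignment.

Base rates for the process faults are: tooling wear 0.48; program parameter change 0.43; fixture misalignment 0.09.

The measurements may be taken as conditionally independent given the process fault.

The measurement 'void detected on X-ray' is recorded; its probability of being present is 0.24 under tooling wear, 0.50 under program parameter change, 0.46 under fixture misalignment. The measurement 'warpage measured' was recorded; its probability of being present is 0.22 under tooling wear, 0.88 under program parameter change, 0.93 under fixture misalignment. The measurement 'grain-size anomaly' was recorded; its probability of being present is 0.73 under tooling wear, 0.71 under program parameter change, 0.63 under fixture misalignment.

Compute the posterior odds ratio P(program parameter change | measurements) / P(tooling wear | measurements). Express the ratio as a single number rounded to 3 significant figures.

Posterior odds equal prior odds times the likelihood ratio; only the two competing hypotheses matter.
  program parameter change: 0.43 × 0.50 × 0.88 × 0.71 = 0.13433
  tooling wear: 0.48 × 0.24 × 0.22 × 0.73 = 0.018501
Posterior odds = 0.13433 / 0.018501 ≈ 7.26.

7.26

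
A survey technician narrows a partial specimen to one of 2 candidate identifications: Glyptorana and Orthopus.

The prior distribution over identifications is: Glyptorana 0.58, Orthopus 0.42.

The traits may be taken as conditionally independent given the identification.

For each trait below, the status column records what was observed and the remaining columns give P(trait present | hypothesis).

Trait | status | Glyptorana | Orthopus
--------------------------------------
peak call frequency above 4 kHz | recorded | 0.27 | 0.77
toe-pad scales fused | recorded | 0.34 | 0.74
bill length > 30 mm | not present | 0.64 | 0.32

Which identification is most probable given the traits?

For each hypothesis, the unnormalized posterior weight is prior × product of the trait likelihoods (using 1 − P(present | H) for each absent trait):
  Glyptorana: 0.58 × 0.27 × 0.34 × (1 − 0.64) = 0.019168
  Orthopus: 0.42 × 0.77 × 0.74 × (1 − 0.32) = 0.16273
The unnormalized weights sum to 0.1819.
P(Glyptorana | evidence) ≈ 0.019168 / 0.1819 ≈ 0.105
P(Orthopus | evidence) ≈ 0.16273 / 0.1819 ≈ 0.895
The largest is 0.895, so Orthopus is most probable.

Orthopus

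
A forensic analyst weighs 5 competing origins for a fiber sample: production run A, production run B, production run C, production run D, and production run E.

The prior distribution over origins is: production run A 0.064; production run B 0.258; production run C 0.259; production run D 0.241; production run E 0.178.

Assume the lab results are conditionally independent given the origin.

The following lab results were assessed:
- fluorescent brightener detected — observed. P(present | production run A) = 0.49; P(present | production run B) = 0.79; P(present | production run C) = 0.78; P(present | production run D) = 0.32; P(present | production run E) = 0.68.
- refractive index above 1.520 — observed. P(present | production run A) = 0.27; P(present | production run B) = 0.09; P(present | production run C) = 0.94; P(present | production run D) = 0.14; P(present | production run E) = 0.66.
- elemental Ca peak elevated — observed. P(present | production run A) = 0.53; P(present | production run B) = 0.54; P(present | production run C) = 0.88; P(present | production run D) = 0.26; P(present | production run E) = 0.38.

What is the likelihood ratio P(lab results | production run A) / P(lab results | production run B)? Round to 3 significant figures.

The Bayes factor is the ratio of the joint likelihoods of the lab result pattern under the two hypotheses.
  production run A: 0.49 × 0.27 × 0.53 = 0.070119
  production run B: 0.79 × 0.09 × 0.54 = 0.038394
Bayes factor = 0.070119 / 0.038394 ≈ 1.83

1.83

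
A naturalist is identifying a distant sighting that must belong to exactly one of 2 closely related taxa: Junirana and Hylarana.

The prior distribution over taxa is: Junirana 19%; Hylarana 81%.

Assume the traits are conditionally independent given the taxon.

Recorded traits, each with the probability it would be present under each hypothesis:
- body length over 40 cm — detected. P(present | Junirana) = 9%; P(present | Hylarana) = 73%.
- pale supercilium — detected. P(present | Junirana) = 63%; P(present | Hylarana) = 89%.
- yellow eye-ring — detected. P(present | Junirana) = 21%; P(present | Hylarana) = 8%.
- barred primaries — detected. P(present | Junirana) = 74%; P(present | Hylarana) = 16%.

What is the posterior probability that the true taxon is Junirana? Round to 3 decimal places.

Multiply each prior by the joint likelihood of the trait pattern:
  Junirana: 0.19 × 0.09 × 0.63 × 0.21 × 0.74 = 0.0016741
  Hylarana: 0.81 × 0.73 × 0.89 × 0.08 × 0.16 = 0.0067361
Normalizing constant Z = 0.0016741 + 0.0067361 = 0.0084102.
P(Junirana | evidence) = 0.0016741 / 0.0084102 ≈ 0.199.

0.199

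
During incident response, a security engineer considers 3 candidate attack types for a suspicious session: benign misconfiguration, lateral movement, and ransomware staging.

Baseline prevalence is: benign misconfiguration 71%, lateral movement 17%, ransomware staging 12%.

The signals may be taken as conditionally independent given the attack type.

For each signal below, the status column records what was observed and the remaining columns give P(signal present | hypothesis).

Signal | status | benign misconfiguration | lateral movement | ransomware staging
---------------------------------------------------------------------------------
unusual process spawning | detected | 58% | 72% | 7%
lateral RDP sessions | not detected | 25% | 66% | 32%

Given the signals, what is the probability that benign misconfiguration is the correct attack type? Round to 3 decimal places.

For each hypothesis, the unnormalized posterior weight is prior × product of the signal likelihoods (using 1 − P(present | H) for each absent signal):
  benign misconfiguration: 0.71 × 0.58 × (1 − 0.25) = 0.30885
  lateral movement: 0.17 × 0.72 × (1 − 0.66) = 0.041616
  ransomware staging: 0.12 × 0.07 × (1 − 0.32) = 0.005712
Normalizing constant Z = 0.30885 + 0.041616 + 0.005712 = 0.35618.
P(benign misconfiguration | evidence) = 0.30885 / 0.35618 ≈ 0.867.

0.867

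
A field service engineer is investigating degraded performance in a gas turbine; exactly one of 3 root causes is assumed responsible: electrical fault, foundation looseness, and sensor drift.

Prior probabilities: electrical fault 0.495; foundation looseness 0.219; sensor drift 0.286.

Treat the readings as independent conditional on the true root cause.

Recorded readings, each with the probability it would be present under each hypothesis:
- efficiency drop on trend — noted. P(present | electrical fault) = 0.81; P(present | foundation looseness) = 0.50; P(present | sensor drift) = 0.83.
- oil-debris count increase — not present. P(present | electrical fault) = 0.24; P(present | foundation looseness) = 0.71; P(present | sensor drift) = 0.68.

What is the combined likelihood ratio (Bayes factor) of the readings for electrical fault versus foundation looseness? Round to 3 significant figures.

The Bayes factor is the ratio of the joint likelihoods of the reading pattern under the two hypotheses (using 1 − P(present | H) for each absent reading).
  electrical fault: 0.81 × (1 − 0.24) = 0.6156
  foundation looseness: 0.50 × (1 − 0.71) = 0.145
Bayes factor = 0.6156 / 0.145 ≈ 4.25

4.25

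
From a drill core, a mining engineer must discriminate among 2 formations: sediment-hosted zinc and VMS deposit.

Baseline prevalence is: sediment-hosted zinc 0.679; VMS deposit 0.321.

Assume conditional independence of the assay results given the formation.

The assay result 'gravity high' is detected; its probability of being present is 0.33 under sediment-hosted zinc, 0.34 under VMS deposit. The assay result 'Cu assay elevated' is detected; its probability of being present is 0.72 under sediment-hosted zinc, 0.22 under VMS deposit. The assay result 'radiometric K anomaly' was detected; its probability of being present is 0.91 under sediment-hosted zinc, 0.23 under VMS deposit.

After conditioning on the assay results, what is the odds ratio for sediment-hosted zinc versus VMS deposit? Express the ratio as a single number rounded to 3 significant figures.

26.6

The normalizing constant cancels in an odds ratio, so compute prior × likelihood for the two hypotheses only:
  sediment-hosted zinc: 0.679 × 0.33 × 0.72 × 0.91 = 0.14681
  VMS deposit: 0.321 × 0.34 × 0.22 × 0.23 = 0.0055225
Posterior odds = 0.14681 / 0.0055225 ≈ 26.6.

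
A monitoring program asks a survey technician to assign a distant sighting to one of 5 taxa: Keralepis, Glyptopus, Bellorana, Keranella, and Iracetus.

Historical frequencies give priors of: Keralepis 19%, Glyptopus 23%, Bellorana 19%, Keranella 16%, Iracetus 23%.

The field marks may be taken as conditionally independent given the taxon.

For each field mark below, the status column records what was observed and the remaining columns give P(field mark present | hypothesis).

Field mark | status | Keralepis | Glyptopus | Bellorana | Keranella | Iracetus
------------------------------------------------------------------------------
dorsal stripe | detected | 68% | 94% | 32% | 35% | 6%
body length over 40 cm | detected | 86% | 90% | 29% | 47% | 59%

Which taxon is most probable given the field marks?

Multiply each prior by the joint likelihood of the field mark pattern:
  Keralepis: 0.19 × 0.68 × 0.86 = 0.11111
  Glyptopus: 0.23 × 0.94 × 0.90 = 0.19458
  Bellorana: 0.19 × 0.32 × 0.29 = 0.017632
  Keranella: 0.16 × 0.35 × 0.47 = 0.02632
  Iracetus: 0.23 × 0.06 × 0.59 = 0.008142
Normalizing constant Z = 0.11111 + 0.19458 + 0.017632 + 0.02632 + 0.008142 = 0.35779.
P(Keralepis | evidence) ≈ 0.11111 / 0.35779 ≈ 0.311
P(Glyptopus | evidence) ≈ 0.19458 / 0.35779 ≈ 0.544
P(Bellorana | evidence) ≈ 0.017632 / 0.35779 ≈ 0.049
P(Keranella | evidence) ≈ 0.02632 / 0.35779 ≈ 0.074
P(Iracetus | evidence) ≈ 0.008142 / 0.35779 ≈ 0.023
The largest is 0.544, so Glyptopus is most probable.

Glyptopus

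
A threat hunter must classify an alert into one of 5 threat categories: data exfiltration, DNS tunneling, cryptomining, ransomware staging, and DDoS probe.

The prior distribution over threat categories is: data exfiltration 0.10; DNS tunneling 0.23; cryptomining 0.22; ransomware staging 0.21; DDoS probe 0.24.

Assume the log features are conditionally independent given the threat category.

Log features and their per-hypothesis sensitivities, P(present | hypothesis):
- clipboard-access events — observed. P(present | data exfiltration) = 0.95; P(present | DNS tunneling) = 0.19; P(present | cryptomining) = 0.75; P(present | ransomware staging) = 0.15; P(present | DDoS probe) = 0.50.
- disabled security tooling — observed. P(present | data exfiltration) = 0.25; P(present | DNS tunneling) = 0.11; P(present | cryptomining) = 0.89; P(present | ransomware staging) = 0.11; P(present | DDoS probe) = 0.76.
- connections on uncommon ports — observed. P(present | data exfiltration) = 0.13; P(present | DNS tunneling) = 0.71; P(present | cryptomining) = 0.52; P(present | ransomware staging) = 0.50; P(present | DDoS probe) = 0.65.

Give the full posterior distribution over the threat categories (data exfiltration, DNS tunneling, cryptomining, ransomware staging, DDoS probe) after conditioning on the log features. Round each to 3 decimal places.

Multiply each prior by the joint likelihood of the log feature pattern:
  data exfiltration: 0.10 × 0.95 × 0.25 × 0.13 = 0.0030875
  DNS tunneling: 0.23 × 0.19 × 0.11 × 0.71 = 0.003413
  cryptomining: 0.22 × 0.75 × 0.89 × 0.52 = 0.076362
  ransomware staging: 0.21 × 0.15 × 0.11 × 0.50 = 0.0017325
  DDoS probe: 0.24 × 0.50 × 0.76 × 0.65 = 0.05928
Normalizing constant Z = 0.0030875 + 0.003413 + 0.076362 + 0.0017325 + 0.05928 = 0.14387.
P(data exfiltration | evidence) = 0.0030875 / 0.14387 ≈ 0.021
P(DNS tunneling | evidence) = 0.003413 / 0.14387 ≈ 0.024
P(cryptomining | evidence) = 0.076362 / 0.14387 ≈ 0.531
P(ransomware staging | evidence) = 0.0017325 / 0.14387 ≈ 0.012
P(DDoS probe | evidence) = 0.05928 / 0.14387 ≈ 0.412

0.021, 0.024, 0.531, 0.012, 0.412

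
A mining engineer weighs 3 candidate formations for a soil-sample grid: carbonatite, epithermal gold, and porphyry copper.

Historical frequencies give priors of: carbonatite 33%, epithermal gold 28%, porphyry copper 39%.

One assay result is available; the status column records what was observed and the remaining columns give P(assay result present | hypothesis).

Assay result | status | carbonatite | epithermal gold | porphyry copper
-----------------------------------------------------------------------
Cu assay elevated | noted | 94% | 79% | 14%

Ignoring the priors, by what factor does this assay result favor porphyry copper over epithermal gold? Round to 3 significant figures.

0.177

The Bayes factor is the ratio of the two likelihoods.
  porphyry copper: 0.14
  epithermal gold: 0.79
Bayes factor = 0.14 / 0.79 ≈ 0.177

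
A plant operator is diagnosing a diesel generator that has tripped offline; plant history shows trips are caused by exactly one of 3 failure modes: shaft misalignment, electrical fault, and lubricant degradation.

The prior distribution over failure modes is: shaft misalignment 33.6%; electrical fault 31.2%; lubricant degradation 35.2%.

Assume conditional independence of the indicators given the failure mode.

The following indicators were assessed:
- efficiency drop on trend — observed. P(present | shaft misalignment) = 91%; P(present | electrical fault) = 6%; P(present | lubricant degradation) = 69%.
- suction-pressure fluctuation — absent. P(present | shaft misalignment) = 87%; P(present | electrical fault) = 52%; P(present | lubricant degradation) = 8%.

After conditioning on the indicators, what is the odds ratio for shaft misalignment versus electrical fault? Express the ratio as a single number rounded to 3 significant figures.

The normalizing constant cancels in an odds ratio, so compute prior × likelihood for the two hypotheses only (using 1 − P(present | H) for each absent indicator):
  shaft misalignment: 0.336 × 0.91 × (1 − 0.87) = 0.039749
  electrical fault: 0.312 × 0.06 × (1 − 0.52) = 0.0089856
Posterior odds = 0.039749 / 0.0089856 ≈ 4.42.

4.42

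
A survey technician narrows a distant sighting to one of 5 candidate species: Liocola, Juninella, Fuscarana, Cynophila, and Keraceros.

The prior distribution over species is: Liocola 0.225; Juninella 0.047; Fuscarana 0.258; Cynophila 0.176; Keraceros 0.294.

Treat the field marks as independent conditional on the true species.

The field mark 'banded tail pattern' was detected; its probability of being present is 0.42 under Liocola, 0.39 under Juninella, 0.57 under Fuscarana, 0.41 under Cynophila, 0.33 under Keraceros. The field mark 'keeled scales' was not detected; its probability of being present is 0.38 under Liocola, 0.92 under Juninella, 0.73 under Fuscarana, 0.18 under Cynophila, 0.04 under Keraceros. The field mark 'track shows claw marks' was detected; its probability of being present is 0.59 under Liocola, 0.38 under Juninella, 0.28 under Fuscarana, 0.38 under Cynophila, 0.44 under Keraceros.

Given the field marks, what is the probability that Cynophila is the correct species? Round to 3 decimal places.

For each hypothesis, the unnormalized posterior weight is prior × product of the field mark likelihoods (using 1 − P(present | H) for each absent field mark):
  Liocola: 0.225 × 0.42 × (1 − 0.38) × 0.59 = 0.034568
  Juninella: 0.047 × 0.39 × (1 − 0.92) × 0.38 = 0.00055723
  Fuscarana: 0.258 × 0.57 × (1 − 0.73) × 0.28 = 0.011118
  Cynophila: 0.176 × 0.41 × (1 − 0.18) × 0.38 = 0.022485
  Keraceros: 0.294 × 0.33 × (1 − 0.04) × 0.44 = 0.040981
The unnormalized weights sum to 0.10971.
P(Cynophila | evidence) = 0.022485 / 0.10971 ≈ 0.205.

0.205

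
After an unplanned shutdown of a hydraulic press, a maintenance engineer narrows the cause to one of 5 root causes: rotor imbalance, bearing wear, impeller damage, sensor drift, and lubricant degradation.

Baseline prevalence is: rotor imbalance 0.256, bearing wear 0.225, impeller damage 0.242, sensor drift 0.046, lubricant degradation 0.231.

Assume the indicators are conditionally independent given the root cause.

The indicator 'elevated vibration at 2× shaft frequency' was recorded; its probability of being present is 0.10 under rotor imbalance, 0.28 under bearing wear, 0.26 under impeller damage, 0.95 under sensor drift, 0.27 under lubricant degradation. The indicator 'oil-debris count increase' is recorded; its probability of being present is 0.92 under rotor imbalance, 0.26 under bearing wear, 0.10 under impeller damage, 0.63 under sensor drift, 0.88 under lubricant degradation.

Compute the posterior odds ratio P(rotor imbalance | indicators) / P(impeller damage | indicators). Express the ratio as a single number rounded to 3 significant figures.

Posterior odds equal prior odds times the likelihood ratio; only the two competing hypotheses matter.
  rotor imbalance: 0.256 × 0.10 × 0.92 = 0.023552
  impeller damage: 0.242 × 0.26 × 0.10 = 0.006292
Posterior odds = 0.023552 / 0.006292 ≈ 3.74.

3.74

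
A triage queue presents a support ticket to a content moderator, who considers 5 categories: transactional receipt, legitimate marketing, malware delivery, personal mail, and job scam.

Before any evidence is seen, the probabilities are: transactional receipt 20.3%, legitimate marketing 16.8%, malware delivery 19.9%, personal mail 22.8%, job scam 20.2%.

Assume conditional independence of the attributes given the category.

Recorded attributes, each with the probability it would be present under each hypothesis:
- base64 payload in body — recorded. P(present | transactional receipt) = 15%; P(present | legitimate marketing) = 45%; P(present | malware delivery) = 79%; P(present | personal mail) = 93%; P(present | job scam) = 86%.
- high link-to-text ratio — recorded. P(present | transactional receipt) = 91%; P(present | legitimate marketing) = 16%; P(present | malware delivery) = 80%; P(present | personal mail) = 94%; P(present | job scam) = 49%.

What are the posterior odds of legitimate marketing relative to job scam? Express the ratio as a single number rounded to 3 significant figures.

Posterior odds equal prior odds times the likelihood ratio; only the two competing hypotheses matter.
  legitimate marketing: 0.168 × 0.45 × 0.16 = 0.012096
  job scam: 0.202 × 0.86 × 0.49 = 0.085123
Posterior odds = 0.012096 / 0.085123 ≈ 0.142.

0.142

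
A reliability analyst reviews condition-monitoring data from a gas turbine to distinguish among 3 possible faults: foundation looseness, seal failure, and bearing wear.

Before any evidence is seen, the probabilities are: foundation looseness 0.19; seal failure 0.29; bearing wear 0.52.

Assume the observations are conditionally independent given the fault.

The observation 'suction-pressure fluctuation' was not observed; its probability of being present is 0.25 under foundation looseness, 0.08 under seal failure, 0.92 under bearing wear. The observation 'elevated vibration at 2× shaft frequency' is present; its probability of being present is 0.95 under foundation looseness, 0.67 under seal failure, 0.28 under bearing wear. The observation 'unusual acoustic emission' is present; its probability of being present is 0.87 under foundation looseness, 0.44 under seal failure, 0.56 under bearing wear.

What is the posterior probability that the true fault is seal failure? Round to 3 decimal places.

For each hypothesis, the unnormalized posterior weight is prior × product of the observation likelihoods (using 1 − P(present | H) for each absent observation):
  foundation looseness: 0.19 × (1 − 0.25) × 0.95 × 0.87 = 0.11778
  seal failure: 0.29 × (1 − 0.08) × 0.67 × 0.44 = 0.078653
  bearing wear: 0.52 × (1 − 0.92) × 0.28 × 0.56 = 0.0065229
The unnormalized weights sum to 0.20295.
P(seal failure | evidence) = 0.078653 / 0.20295 ≈ 0.388.

0.388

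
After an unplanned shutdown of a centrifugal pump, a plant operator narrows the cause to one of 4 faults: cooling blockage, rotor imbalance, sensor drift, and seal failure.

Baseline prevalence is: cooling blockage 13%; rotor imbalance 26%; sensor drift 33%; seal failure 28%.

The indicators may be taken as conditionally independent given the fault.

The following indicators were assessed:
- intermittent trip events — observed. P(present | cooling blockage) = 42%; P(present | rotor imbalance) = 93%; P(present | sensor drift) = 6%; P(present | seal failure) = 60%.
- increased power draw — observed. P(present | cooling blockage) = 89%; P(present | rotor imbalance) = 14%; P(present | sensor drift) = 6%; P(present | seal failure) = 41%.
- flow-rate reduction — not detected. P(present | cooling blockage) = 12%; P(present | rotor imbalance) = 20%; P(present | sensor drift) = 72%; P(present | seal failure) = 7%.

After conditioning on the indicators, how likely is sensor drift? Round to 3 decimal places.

0.002

By Bayes' rule with conditional independence, the unnormalized weight for each hypothesis is prior × ∏ likelihoods (using 1 − P(present | H) for each absent indicator):
  cooling blockage: 0.13 × 0.42 × 0.89 × (1 − 0.12) = 0.042763
  rotor imbalance: 0.26 × 0.93 × 0.14 × (1 − 0.20) = 0.027082
  sensor drift: 0.33 × 0.06 × 0.06 × (1 − 0.72) = 0.00033264
  seal failure: 0.28 × 0.60 × 0.41 × (1 − 0.07) = 0.064058
Marginal likelihood of the evidence = 0.13424.
P(sensor drift | evidence) = 0.00033264 / 0.13424 ≈ 0.002.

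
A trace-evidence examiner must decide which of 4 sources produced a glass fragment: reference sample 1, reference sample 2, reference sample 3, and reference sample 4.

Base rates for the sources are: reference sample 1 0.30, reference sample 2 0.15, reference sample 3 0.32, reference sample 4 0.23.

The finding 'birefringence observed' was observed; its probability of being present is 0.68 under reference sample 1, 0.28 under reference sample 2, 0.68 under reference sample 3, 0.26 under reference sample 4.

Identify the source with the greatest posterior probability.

reference sample 3

By Bayes' rule, the unnormalized weight for each hypothesis is prior × likelihood:
  reference sample 1: 0.30 × 0.68 = 0.204
  reference sample 2: 0.15 × 0.28 = 0.042
  reference sample 3: 0.32 × 0.68 = 0.2176
  reference sample 4: 0.23 × 0.26 = 0.0598
Marginal likelihood of the evidence = 0.5234.
P(reference sample 1 | evidence) ≈ 0.204 / 0.5234 ≈ 0.390
P(reference sample 2 | evidence) ≈ 0.042 / 0.5234 ≈ 0.080
P(reference sample 3 | evidence) ≈ 0.2176 / 0.5234 ≈ 0.416
P(reference sample 4 | evidence) ≈ 0.0598 / 0.5234 ≈ 0.114
The largest is 0.416, so reference sample 3 is most probable.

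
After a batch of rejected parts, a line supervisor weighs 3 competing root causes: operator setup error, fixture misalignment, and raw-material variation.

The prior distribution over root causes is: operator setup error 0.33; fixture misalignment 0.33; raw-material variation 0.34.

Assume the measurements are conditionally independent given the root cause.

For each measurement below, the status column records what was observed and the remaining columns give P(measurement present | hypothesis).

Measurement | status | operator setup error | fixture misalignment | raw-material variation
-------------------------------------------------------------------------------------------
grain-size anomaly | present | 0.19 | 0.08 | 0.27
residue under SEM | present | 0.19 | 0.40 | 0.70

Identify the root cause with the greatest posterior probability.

raw-material variation

Multiply each prior by the joint likelihood of the measurement pattern:
  operator setup error: 0.33 × 0.19 × 0.19 = 0.011913
  fixture misalignment: 0.33 × 0.08 × 0.40 = 0.01056
  raw-material variation: 0.34 × 0.27 × 0.70 = 0.06426
Normalizing constant Z = 0.011913 + 0.01056 + 0.06426 = 0.086733.
P(operator setup error | evidence) ≈ 0.011913 / 0.086733 ≈ 0.137
P(fixture misalignment | evidence) ≈ 0.01056 / 0.086733 ≈ 0.122
P(raw-material variation | evidence) ≈ 0.06426 / 0.086733 ≈ 0.741
The largest is 0.741, so raw-material variation is most probable.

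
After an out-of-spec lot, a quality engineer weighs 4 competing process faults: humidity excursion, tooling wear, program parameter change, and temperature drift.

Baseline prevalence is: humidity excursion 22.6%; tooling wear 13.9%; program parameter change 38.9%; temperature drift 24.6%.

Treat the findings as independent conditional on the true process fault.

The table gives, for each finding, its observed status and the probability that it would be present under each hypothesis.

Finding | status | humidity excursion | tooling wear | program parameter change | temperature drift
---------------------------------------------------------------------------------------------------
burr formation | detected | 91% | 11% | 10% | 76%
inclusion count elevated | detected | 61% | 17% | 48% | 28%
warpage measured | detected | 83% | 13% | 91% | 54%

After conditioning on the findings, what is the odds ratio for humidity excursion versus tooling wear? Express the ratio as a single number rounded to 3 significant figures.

The normalizing constant cancels in an odds ratio, so compute prior × likelihood for the two hypotheses only:
  humidity excursion: 0.226 × 0.91 × 0.61 × 0.83 = 0.10413
  tooling wear: 0.139 × 0.11 × 0.17 × 0.13 = 0.00033791
Posterior odds = 0.10413 / 0.00033791 ≈ 308.

308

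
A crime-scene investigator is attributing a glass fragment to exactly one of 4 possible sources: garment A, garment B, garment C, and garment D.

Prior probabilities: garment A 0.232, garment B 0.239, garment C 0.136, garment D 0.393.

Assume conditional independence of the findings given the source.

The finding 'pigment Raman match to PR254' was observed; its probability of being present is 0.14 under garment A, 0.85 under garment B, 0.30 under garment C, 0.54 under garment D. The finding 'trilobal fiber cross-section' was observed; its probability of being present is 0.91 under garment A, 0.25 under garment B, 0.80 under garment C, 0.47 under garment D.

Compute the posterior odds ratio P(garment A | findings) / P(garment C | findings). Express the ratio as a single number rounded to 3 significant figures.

0.906

Unnormalized posterior weight (prior times the finding likelihoods) for each of the two hypotheses:
  garment A: 0.232 × 0.14 × 0.91 = 0.029557
  garment C: 0.136 × 0.30 × 0.80 = 0.03264
Posterior odds = 0.029557 / 0.03264 ≈ 0.906.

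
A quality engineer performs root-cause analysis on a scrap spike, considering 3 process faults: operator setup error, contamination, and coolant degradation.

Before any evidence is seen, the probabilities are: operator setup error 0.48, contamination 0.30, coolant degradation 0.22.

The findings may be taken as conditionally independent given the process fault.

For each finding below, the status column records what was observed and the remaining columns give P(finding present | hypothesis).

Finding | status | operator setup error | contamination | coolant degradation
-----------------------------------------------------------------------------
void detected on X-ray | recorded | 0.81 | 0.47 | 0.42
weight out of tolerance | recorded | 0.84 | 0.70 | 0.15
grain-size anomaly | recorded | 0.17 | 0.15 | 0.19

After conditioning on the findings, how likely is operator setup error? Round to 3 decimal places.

For each hypothesis, the unnormalized posterior weight is prior × product of the finding likelihoods:
  operator setup error: 0.48 × 0.81 × 0.84 × 0.17 = 0.055521
  contamination: 0.30 × 0.47 × 0.70 × 0.15 = 0.014805
  coolant degradation: 0.22 × 0.42 × 0.15 × 0.19 = 0.0026334
Normalizing constant Z = 0.055521 + 0.014805 + 0.0026334 = 0.072959.
P(operator setup error | evidence) = 0.055521 / 0.072959 ≈ 0.761.

0.761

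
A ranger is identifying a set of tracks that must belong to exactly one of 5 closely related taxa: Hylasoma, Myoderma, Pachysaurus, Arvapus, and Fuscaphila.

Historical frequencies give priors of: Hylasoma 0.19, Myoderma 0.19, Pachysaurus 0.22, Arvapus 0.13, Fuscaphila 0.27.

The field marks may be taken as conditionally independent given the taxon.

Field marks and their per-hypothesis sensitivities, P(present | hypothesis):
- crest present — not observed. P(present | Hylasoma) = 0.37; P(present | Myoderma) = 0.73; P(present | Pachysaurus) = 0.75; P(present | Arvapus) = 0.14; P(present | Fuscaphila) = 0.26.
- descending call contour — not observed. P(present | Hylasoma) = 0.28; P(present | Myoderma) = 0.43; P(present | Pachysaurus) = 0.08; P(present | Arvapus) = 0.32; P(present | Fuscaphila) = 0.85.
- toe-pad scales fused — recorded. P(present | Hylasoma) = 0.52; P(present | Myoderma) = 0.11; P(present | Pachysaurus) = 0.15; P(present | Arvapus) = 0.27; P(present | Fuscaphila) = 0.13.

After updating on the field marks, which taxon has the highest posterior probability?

Hylasoma

For each hypothesis, the unnormalized posterior weight is prior × product of the field mark likelihoods (using 1 − P(present | H) for each absent field mark):
  Hylasoma: 0.19 × (1 − 0.37) × (1 − 0.28) × 0.52 = 0.044816
  Myoderma: 0.19 × (1 − 0.73) × (1 − 0.43) × 0.11 = 0.0032165
  Pachysaurus: 0.22 × (1 − 0.75) × (1 − 0.08) × 0.15 = 0.00759
  Arvapus: 0.13 × (1 − 0.14) × (1 − 0.32) × 0.27 = 0.020526
  Fuscaphila: 0.27 × (1 − 0.26) × (1 − 0.85) × 0.13 = 0.0038961
The unnormalized weights sum to 0.080045.
P(Hylasoma | evidence) ≈ 0.044816 / 0.080045 ≈ 0.560
P(Myoderma | evidence) ≈ 0.0032165 / 0.080045 ≈ 0.040
P(Pachysaurus | evidence) ≈ 0.00759 / 0.080045 ≈ 0.095
P(Arvapus | evidence) ≈ 0.020526 / 0.080045 ≈ 0.256
P(Fuscaphila | evidence) ≈ 0.0038961 / 0.080045 ≈ 0.049
The largest is 0.560, so Hylasoma is most probable.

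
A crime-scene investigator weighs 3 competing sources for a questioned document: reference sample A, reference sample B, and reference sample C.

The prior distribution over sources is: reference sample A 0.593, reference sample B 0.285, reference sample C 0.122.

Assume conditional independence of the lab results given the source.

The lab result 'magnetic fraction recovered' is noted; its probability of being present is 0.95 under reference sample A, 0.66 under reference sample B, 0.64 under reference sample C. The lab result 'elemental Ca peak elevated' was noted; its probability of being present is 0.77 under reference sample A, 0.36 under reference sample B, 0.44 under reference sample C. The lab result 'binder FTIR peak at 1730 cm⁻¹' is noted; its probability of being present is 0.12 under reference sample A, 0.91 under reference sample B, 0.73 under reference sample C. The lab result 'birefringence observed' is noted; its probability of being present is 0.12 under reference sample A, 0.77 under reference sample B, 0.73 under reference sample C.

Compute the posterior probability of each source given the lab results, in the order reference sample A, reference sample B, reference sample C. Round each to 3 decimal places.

Multiply each prior by the joint likelihood of the lab result pattern:
  reference sample A: 0.593 × 0.95 × 0.77 × 0.12 × 0.12 = 0.0062464
  reference sample B: 0.285 × 0.66 × 0.36 × 0.91 × 0.77 = 0.047449
  reference sample C: 0.122 × 0.64 × 0.44 × 0.73 × 0.73 = 0.018308
The unnormalized weights sum to 0.072003.
P(reference sample A | evidence) = 0.0062464 / 0.072003 ≈ 0.087
P(reference sample B | evidence) = 0.047449 / 0.072003 ≈ 0.659
P(reference sample C | evidence) = 0.018308 / 0.072003 ≈ 0.254

0.087, 0.659, 0.254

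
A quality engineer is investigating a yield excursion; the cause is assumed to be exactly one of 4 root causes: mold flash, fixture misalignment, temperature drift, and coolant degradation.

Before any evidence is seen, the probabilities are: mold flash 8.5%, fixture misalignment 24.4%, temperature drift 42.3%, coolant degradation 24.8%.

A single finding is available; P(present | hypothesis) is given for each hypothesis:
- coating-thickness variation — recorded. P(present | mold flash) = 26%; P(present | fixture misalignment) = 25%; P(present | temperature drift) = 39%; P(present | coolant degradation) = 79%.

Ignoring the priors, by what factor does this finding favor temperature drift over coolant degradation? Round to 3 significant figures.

0.494

Likelihood of this finding under each hypothesis:
  temperature drift: 0.39
  coolant degradation: 0.79
Bayes factor = 0.39 / 0.79 ≈ 0.494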